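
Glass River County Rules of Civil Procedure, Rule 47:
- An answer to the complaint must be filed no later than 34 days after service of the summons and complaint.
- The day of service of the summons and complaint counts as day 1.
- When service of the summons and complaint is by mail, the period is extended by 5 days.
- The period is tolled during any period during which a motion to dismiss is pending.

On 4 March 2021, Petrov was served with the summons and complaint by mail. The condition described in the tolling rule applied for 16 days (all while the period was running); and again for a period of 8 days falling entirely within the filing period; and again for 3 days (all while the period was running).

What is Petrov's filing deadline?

May 8, 2021

Counting 4 March 2021 as day 1, day 34 is April 6, 2021.
Service was by mail, adding 5 days: April 6, 2021 + 5 days = April 11, 2021.
Tolling adds 16 days: April 11, 2021 + 16 days = April 27, 2021.
Tolling adds 8 days: April 27, 2021 + 8 days = May 5, 2021.
Tolling adds 3 days: May 5, 2021 + 3 days = May 8, 2021.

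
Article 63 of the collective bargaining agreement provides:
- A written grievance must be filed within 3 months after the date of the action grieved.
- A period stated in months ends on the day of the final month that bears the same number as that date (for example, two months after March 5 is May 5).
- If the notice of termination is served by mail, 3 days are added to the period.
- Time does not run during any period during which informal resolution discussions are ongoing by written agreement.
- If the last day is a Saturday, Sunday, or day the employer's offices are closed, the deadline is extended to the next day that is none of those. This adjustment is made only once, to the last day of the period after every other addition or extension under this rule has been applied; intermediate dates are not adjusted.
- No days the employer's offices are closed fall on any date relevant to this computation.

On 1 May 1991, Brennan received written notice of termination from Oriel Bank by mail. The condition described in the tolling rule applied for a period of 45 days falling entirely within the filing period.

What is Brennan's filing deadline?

September 18, 1991

3 months after 1 May 1991 is August 1, 1991.
Service was by mail, adding 3 days: August 1, 1991 + 3 days = August 4, 1991.
Tolling adds 45 days: August 4, 1991 + 45 days = September 18, 1991.
September 18, 1991 is a Wednesday and not a day the employer's offices are closed, so no extension applies.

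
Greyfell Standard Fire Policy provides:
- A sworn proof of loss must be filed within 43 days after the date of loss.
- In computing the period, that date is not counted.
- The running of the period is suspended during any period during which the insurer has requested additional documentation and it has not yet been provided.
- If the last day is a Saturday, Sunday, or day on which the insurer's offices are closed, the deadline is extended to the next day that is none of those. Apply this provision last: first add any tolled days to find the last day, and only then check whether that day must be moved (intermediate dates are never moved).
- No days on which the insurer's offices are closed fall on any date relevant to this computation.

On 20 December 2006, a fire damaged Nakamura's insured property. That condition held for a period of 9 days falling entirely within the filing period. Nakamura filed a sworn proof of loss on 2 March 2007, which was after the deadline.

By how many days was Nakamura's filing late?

43 days after 20 December 2006 is February 1, 2007.
Tolling adds 9 days: February 1, 2007 + 9 days = February 10, 2007.
February 10, 2007 is Saturday; February 11, 2007 is Sunday. The next qualifying day is February 12, 2007.
The deadline is February 12, 2007; from February 12, 2007 to March 2, 2007 is 18 days.

18 days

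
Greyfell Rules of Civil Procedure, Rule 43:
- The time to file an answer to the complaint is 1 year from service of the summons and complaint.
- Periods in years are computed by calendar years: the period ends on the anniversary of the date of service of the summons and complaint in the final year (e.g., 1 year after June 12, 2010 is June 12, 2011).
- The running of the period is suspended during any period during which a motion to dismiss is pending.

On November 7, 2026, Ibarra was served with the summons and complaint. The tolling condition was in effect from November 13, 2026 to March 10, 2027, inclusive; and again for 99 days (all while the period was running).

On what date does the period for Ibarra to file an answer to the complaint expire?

1 year after November 7, 2026 is November 7, 2027.
From November 13, 2026 through March 10, 2027 inclusive is 118 days; tolling adds 118 days: November 7, 2027 + 118 days = March 4, 2028.
Tolling adds 99 days: March 4, 2028 + 99 days = June 11, 2028.

June 11, 2028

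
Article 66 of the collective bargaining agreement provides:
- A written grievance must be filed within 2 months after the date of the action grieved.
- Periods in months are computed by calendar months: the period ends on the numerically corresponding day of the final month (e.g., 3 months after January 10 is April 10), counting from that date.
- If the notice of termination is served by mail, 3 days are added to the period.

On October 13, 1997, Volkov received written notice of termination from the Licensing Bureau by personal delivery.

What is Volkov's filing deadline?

December 13, 1997

2 months after October 13, 1997 is December 13, 1997.
Service was not by mail, so no mail extension applies.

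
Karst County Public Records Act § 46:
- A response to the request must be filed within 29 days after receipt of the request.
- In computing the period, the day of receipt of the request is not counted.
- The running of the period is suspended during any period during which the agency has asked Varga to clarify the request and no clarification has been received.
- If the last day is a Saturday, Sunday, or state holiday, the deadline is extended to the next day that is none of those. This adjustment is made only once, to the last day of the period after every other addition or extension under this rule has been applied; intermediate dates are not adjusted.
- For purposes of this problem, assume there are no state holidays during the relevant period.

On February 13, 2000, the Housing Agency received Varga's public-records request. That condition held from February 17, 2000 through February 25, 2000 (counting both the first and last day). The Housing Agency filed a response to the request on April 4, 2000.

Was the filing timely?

29 days after February 13, 2000 is March 13, 2000.
From February 17, 2000 through February 25, 2000 inclusive is 9 days; tolling adds 9 days: March 13, 2000 + 9 days = March 22, 2000.
March 22, 2000 is a Wednesday and not a state holiday, so no extension applies.
The deadline is March 22, 2000; the filing on April 4, 2000 is after that date.

No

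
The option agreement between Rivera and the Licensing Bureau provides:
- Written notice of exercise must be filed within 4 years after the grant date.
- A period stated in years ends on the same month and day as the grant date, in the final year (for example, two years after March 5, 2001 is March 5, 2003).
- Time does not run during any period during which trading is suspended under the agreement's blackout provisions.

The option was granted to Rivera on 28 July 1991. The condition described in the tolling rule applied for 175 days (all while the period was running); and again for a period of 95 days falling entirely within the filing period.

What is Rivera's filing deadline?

April 23, 1996

4 years after 28 July 1991 is July 28, 1995.
Tolling adds 175 days: July 28, 1995 + 175 days = January 19, 1996.
Tolling adds 95 days: January 19, 1996 + 95 days = April 23, 1996.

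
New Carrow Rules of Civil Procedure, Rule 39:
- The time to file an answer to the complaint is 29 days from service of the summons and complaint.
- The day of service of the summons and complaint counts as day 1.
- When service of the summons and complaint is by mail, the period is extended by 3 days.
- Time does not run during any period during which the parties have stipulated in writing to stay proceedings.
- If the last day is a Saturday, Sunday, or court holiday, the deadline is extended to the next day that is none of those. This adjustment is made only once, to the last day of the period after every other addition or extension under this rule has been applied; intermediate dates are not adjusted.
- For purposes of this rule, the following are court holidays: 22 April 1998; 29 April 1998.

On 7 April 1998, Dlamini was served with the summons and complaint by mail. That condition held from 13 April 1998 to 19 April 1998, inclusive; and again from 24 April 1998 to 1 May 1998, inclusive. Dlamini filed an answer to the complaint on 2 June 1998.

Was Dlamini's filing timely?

No

Counting 7 April 1998 as day 1, day 29 is May 5, 1998.
Service was by mail, adding 3 days: May 5, 1998 + 3 days = May 8, 1998.
From April 13, 1998 through April 19, 1998 inclusive is 7 days; tolling adds 7 days: May 8, 1998 + 7 days = May 15, 1998.
From April 24, 1998 through May 1, 1998 inclusive is 8 days; tolling adds 8 days: May 15, 1998 + 8 days = May 23, 1998.
May 23, 1998 is Saturday; May 24, 1998 is Sunday. The next qualifying day is May 25, 1998.
The deadline is May 25, 1998; the filing on June 2, 1998 is after that date.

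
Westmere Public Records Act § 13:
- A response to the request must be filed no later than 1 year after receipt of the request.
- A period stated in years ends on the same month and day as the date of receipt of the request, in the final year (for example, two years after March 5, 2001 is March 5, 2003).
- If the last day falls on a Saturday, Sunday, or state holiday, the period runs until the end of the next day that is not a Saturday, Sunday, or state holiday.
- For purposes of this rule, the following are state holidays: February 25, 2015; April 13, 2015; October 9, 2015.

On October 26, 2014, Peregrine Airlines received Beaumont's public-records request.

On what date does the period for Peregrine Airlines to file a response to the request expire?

October 26, 2015

1 year after October 26, 2014 is October 26, 2015.
October 26, 2015 is a Monday and not a state holiday, so no extension applies.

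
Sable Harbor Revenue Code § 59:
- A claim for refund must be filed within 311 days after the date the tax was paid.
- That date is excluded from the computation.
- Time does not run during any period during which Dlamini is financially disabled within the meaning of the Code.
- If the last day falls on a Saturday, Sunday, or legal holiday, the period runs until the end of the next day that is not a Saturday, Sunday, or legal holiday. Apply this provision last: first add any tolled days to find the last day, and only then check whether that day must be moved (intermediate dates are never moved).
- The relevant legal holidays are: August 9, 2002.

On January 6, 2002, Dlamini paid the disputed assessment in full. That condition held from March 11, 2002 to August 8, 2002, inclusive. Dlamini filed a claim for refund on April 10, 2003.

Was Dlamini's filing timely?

311 days after January 6, 2002 is November 13, 2002.
From March 11, 2002 through August 8, 2002 inclusive is 151 days; tolling adds 151 days: November 13, 2002 + 151 days = April 13, 2003.
April 13, 2003 is Sunday. The next qualifying day is April 14, 2003.
The deadline is April 14, 2003; the filing on April 10, 2003 is on or before that date.

Yes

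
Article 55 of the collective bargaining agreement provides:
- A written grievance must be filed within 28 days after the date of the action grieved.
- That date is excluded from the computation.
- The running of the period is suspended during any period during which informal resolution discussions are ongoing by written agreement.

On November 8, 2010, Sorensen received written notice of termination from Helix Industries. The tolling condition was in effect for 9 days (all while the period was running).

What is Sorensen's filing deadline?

December 15, 2010

28 days after November 8, 2010 is December 6, 2010.
Tolling adds 9 days: December 6, 2010 + 9 days = December 15, 2010.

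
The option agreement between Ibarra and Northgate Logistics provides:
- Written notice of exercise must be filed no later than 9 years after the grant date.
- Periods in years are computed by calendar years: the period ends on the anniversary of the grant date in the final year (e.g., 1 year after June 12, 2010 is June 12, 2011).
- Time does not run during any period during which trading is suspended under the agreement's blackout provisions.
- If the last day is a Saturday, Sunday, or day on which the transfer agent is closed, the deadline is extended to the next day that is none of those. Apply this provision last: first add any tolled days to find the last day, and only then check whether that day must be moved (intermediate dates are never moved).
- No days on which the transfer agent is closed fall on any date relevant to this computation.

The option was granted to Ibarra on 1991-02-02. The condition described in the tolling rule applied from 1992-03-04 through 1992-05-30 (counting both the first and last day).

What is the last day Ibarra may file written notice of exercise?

May 1, 2000

9 years after 1991-02-02 is February 2, 2000.
From March 4, 1992 through May 30, 1992 inclusive is 88 days; tolling adds 88 days: February 2, 2000 + 88 days = April 30, 2000.
April 30, 2000 is Sunday. The next qualifying day is May 1, 2000.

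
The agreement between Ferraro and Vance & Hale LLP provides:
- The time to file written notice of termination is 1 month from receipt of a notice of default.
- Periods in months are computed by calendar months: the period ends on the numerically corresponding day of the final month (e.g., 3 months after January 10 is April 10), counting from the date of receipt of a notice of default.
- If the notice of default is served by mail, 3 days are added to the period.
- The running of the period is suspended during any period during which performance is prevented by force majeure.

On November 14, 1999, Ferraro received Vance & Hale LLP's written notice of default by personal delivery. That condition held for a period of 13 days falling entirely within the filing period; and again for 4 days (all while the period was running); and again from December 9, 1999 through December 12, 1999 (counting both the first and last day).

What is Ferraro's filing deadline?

1 month after November 14, 1999 is December 14, 1999.
Service was not by mail, so no mail extension applies.
Tolling adds 13 days: December 14, 1999 + 13 days = December 27, 1999.
Tolling adds 4 days: December 27, 1999 + 4 days = December 31, 1999.
From December 9, 1999 through December 12, 1999 inclusive is 4 days; tolling adds 4 days: December 31, 1999 + 4 days = January 4, 2000.

January 4, 2000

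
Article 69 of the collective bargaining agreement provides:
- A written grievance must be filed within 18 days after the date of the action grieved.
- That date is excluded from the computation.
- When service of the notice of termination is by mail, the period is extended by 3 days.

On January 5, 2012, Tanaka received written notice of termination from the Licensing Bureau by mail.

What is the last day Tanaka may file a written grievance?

January 26, 2012

18 days after January 5, 2012 is January 23, 2012.
Service was by mail, adding 3 days: January 23, 2012 + 3 days = January 26, 2012.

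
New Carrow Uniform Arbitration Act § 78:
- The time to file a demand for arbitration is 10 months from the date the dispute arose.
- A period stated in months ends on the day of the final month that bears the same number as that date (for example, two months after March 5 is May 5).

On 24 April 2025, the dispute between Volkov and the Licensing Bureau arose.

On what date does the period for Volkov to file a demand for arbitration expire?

10 months after 24 April 2025 is February 24, 2026.

February 24, 2026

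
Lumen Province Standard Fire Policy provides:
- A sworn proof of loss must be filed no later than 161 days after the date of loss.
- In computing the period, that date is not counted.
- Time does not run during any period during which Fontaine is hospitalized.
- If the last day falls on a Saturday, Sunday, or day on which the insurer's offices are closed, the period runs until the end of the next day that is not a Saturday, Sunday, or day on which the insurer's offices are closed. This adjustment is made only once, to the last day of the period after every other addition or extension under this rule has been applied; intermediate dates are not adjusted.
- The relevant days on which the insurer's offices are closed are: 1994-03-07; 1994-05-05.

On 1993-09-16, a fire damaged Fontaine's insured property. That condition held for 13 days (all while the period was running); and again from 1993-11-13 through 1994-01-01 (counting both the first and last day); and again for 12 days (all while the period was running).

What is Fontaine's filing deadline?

May 10, 1994

161 days after 1993-09-16 is February 24, 1994.
Tolling adds 13 days: February 24, 1994 + 13 days = March 9, 1994.
From November 13, 1993 through January 1, 1994 inclusive is 50 days; tolling adds 50 days: March 9, 1994 + 50 days = April 28, 1994.
Tolling adds 12 days: April 28, 1994 + 12 days = May 10, 1994.
May 10, 1994 is a Tuesday and not a day on which the insurer's offices are closed, so no extension applies.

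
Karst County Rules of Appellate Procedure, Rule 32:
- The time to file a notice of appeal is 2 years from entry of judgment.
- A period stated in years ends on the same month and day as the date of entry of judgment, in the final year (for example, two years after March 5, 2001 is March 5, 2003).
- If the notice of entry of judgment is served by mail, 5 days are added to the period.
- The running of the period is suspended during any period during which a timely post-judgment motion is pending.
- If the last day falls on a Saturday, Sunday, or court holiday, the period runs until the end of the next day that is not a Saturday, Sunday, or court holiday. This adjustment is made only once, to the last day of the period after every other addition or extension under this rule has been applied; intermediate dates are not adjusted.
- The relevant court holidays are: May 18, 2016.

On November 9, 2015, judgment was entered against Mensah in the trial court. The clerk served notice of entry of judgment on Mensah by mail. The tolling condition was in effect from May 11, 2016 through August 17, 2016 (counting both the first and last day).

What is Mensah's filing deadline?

February 21, 2018

2 years after November 9, 2015 is November 9, 2017.
Service was by mail, adding 5 days: November 9, 2017 + 5 days = November 14, 2017.
From May 11, 2016 through August 17, 2016 inclusive is 99 days; tolling adds 99 days: November 14, 2017 + 99 days = February 21, 2018.
February 21, 2018 is a Wednesday and not a court holiday, so no extension applies.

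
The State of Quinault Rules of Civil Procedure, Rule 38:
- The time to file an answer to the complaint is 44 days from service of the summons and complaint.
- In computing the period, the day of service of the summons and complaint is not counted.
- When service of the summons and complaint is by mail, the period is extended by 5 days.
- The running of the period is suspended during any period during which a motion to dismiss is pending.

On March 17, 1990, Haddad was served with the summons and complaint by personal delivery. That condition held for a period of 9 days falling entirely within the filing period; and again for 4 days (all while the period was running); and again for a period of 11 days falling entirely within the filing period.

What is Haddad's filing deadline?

May 24, 1990

44 days after March 17, 1990 is April 30, 1990.
Service was not by mail, so no mail extension applies.
Tolling adds 9 days: April 30, 1990 + 9 days = May 9, 1990.
Tolling adds 4 days: May 9, 1990 + 4 days = May 13, 1990.
Tolling adds 11 days: May 13, 1990 + 11 days = May 24, 1990.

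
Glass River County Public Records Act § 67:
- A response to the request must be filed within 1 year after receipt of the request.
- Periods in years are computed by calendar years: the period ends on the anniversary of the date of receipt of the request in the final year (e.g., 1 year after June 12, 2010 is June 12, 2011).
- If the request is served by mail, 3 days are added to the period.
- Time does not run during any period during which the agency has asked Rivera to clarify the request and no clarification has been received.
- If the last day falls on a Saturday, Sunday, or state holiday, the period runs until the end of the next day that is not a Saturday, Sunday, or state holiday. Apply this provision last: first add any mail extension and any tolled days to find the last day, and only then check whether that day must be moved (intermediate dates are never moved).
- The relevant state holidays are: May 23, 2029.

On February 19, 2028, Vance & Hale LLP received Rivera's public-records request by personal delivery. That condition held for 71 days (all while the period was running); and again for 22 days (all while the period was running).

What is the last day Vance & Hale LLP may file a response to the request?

1 year after February 19, 2028 is February 19, 2029.
Service was not by mail, so no mail extension applies.
Tolling adds 71 days: February 19, 2029 + 71 days = May 1, 2029.
Tolling adds 22 days: May 1, 2029 + 22 days = May 23, 2029.
May 23, 2029 is a listed holiday. The next qualifying day is May 24, 2029.

May 24, 2029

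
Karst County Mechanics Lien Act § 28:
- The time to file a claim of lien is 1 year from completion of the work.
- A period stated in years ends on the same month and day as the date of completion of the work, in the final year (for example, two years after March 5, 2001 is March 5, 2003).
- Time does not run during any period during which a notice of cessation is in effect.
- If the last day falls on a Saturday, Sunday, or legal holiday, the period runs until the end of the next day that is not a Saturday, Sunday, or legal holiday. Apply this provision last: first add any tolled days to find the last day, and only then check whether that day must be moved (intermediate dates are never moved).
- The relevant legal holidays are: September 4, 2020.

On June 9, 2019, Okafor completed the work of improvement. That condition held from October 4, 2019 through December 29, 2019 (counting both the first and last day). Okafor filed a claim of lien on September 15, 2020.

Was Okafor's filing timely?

No

1 year after June 9, 2019 is June 9, 2020.
From October 4, 2019 through December 29, 2019 inclusive is 87 days; tolling adds 87 days: June 9, 2020 + 87 days = September 4, 2020.
September 4, 2020 is a listed holiday; September 5, 2020 is Saturday; September 6, 2020 is Sunday. The next qualifying day is September 7, 2020.
The deadline is September 7, 2020; the filing on September 15, 2020 is after that date.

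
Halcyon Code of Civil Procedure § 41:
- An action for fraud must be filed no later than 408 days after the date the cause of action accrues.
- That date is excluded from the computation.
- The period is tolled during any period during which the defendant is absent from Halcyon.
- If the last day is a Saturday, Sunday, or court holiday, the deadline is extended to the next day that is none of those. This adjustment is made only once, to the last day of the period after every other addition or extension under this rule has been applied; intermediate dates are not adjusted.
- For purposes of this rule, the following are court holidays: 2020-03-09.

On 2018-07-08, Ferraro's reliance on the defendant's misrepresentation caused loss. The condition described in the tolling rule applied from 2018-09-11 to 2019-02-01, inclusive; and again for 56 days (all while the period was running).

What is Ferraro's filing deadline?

408 days after 2018-07-08 is August 20, 2019.
From September 11, 2018 through February 1, 2019 inclusive is 144 days; tolling adds 144 days: August 20, 2019 + 144 days = January 11, 2020.
Tolling adds 56 days: January 11, 2020 + 56 days = March 7, 2020.
March 7, 2020 is Saturday; March 8, 2020 is Sunday; March 9, 2020 is a listed holiday. The next qualifying day is March 10, 2020.

March 10, 2020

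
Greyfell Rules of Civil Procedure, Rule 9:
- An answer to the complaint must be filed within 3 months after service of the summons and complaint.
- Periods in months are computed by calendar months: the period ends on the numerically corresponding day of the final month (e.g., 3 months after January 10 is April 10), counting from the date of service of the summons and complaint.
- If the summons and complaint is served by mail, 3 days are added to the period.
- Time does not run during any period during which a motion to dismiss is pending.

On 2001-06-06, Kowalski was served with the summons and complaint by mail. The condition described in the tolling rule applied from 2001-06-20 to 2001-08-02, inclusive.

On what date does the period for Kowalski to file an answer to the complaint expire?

October 23, 2001

3 months after 2001-06-06 is September 6, 2001.
Service was by mail, adding 3 days: September 6, 2001 + 3 days = September 9, 2001.
From June 20, 2001 through August 2, 2001 inclusive is 44 days; tolling adds 44 days: September 9, 2001 + 44 days = October 23, 2001.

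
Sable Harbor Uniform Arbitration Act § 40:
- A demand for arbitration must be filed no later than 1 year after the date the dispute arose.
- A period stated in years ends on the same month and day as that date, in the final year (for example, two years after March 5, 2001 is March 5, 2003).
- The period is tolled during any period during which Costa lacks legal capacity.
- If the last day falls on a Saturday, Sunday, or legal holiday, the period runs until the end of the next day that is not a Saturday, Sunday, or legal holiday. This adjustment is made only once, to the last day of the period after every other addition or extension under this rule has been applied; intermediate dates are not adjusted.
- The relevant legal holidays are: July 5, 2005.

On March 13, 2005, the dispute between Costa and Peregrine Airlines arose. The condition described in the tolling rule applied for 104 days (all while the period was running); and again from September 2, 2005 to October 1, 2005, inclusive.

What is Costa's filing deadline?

1 year after March 13, 2005 is March 13, 2006.
Tolling adds 104 days: March 13, 2006 + 104 days = June 25, 2006.
From September 2, 2005 through October 1, 2005 inclusive is 30 days; tolling adds 30 days: June 25, 2006 + 30 days = July 25, 2006.
July 25, 2006 is a Tuesday and not a legal holiday, so no extension applies.

July 25, 2006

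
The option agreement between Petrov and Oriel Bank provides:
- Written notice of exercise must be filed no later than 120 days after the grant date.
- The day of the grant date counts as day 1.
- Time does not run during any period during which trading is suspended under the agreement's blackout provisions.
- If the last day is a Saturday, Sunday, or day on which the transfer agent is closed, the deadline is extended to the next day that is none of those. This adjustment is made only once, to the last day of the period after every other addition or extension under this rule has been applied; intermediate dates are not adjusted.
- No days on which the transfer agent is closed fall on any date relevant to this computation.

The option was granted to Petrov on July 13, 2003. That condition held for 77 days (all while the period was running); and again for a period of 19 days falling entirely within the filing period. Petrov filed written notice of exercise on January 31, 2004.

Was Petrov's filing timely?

Counting July 13, 2003 as day 1, day 120 is November 9, 2003.
Tolling adds 77 days: November 9, 2003 + 77 days = January 25, 2004.
Tolling adds 19 days: January 25, 2004 + 19 days = February 13, 2004.
February 13, 2004 is a Friday and not a day on which the transfer agent is closed, so no extension applies.
The deadline is February 13, 2004; the filing on January 31, 2004 is on or before that date.

Yes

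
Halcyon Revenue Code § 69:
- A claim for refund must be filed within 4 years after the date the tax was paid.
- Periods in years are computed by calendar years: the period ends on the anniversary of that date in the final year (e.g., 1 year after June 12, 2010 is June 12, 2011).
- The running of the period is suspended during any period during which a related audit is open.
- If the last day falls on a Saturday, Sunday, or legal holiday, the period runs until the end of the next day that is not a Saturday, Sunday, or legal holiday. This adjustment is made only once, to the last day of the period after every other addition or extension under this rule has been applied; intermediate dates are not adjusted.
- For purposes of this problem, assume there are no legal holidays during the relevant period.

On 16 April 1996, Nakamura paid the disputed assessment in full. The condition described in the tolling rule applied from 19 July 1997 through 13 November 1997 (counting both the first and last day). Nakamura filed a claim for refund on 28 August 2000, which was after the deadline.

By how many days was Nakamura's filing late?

14 days

4 years after 16 April 1996 is April 16, 2000.
From July 19, 1997 through November 13, 1997 inclusive is 118 days; tolling adds 118 days: April 16, 2000 + 118 days = August 12, 2000.
August 12, 2000 is Saturday; August 13, 2000 is Sunday. The next qualifying day is August 14, 2000.
The deadline is August 14, 2000; from August 14, 2000 to August 28, 2000 is 14 days.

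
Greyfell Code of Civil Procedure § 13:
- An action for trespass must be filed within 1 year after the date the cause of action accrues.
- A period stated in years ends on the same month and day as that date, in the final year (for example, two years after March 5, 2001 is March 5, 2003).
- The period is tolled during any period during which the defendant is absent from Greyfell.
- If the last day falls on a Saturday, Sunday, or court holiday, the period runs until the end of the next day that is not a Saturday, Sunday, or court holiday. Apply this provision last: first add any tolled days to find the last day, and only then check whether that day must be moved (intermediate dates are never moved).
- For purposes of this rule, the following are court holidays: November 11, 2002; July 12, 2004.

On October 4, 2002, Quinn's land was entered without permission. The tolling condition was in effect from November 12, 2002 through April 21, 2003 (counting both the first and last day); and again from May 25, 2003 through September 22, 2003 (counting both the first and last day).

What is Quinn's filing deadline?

July 13, 2004

1 year after October 4, 2002 is October 4, 2003.
From November 12, 2002 through April 21, 2003 inclusive is 161 days; tolling adds 161 days: October 4, 2003 + 161 days = March 13, 2004.
From May 25, 2003 through September 22, 2003 inclusive is 121 days; tolling adds 121 days: March 13, 2004 + 121 days = July 12, 2004.
July 12, 2004 is a listed holiday. The next qualifying day is July 13, 2004.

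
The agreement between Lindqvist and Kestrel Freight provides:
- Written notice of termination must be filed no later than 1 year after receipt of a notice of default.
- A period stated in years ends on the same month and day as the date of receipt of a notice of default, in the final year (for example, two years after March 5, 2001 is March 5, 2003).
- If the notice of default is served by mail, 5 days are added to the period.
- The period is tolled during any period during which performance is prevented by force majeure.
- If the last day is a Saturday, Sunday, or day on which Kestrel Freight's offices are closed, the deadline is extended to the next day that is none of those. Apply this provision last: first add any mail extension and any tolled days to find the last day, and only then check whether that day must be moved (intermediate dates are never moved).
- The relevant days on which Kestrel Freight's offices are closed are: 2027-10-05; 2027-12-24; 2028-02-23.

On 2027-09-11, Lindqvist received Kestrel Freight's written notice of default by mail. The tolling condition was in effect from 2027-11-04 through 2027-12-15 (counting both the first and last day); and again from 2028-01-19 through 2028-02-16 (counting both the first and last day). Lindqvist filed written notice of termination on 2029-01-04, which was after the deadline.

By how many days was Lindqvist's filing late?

38 days

1 year after 2027-09-11 is September 11, 2028.
Service was by mail, adding 5 days: September 11, 2028 + 5 days = September 16, 2028.
From November 4, 2027 through December 15, 2027 inclusive is 42 days; tolling adds 42 days: September 16, 2028 + 42 days = October 28, 2028.
From January 19, 2028 through February 16, 2028 inclusive is 29 days; tolling adds 29 days: October 28, 2028 + 29 days = November 26, 2028.
November 26, 2028 is Sunday. The next qualifying day is November 27, 2028.
The deadline is November 27, 2028; from November 27, 2028 to January 4, 2029 is 38 days.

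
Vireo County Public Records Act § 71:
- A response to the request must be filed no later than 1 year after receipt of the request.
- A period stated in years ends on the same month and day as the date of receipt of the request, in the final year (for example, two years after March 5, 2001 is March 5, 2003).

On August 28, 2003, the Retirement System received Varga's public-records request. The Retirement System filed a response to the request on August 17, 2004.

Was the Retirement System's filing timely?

1 year after August 28, 2003 is August 28, 2004.
The deadline is August 28, 2004; the filing on August 17, 2004 is on or before that date.

Yes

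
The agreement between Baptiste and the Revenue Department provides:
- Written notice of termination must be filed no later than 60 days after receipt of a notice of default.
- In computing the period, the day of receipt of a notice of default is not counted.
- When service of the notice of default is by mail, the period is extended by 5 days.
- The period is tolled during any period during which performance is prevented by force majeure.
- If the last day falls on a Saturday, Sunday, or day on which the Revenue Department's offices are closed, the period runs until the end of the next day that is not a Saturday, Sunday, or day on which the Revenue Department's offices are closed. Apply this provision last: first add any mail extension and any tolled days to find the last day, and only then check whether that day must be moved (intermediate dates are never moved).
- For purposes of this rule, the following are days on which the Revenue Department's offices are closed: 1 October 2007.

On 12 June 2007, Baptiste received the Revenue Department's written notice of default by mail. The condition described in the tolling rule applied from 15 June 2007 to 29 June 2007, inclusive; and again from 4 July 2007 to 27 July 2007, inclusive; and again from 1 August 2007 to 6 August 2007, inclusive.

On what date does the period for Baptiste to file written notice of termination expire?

60 days after 12 June 2007 is August 11, 2007.
Service was by mail, adding 5 days: August 11, 2007 + 5 days = August 16, 2007.
From June 15, 2007 through June 29, 2007 inclusive is 15 days; tolling adds 15 days: August 16, 2007 + 15 days = August 31, 2007.
From July 4, 2007 through July 27, 2007 inclusive is 24 days; tolling adds 24 days: August 31, 2007 + 24 days = September 24, 2007.
From August 1, 2007 through August 6, 2007 inclusive is 6 days; tolling adds 6 days: September 24, 2007 + 6 days = September 30, 2007.
September 30, 2007 is Sunday; October 1, 2007 is a listed holiday. The next qualifying day is October 2, 2007.

October 2, 2007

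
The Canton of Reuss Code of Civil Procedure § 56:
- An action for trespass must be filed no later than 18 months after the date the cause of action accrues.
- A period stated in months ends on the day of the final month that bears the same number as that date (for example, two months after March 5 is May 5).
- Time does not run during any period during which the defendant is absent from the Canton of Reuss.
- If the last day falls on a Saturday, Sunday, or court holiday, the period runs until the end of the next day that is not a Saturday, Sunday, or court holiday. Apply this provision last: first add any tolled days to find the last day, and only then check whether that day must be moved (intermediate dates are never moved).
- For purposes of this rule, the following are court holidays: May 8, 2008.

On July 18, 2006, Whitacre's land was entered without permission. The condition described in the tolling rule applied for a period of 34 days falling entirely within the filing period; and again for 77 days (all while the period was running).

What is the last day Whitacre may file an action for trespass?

May 9, 2008

18 months after July 18, 2006 is January 18, 2008.
Tolling adds 34 days: January 18, 2008 + 34 days = February 21, 2008.
Tolling adds 77 days: February 21, 2008 + 77 days = May 8, 2008.
May 8, 2008 is a listed holiday. The next qualifying day is May 9, 2008.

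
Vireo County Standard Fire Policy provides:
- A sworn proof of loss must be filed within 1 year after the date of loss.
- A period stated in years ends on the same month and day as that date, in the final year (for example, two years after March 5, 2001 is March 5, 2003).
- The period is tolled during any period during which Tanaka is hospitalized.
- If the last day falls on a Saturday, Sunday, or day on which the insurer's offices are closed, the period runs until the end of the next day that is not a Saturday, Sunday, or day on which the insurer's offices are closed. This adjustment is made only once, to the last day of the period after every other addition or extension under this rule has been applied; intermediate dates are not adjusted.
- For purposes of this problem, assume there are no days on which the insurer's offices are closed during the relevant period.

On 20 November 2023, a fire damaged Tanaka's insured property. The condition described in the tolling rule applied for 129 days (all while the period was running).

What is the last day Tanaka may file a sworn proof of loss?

1 year after 20 November 2023 is November 20, 2024.
Tolling adds 129 days: November 20, 2024 + 129 days = March 29, 2025.
March 29, 2025 is Saturday; March 30, 2025 is Sunday. The next qualifying day is March 31, 2025.

March 31, 2025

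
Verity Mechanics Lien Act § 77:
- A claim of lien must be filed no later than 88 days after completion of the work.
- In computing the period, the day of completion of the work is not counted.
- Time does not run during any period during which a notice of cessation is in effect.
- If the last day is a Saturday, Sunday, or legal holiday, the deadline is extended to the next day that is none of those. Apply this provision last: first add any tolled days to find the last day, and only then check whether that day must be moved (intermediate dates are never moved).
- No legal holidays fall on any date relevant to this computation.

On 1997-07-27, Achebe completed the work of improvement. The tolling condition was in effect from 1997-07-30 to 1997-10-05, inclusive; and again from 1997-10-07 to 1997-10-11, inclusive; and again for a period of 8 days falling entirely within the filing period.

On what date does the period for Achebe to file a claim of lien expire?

88 days after 1997-07-27 is October 23, 1997.
From July 30, 1997 through October 5, 1997 inclusive is 68 days; tolling adds 68 days: October 23, 1997 + 68 days = December 30, 1997.
From October 7, 1997 through October 11, 1997 inclusive is 5 days; tolling adds 5 days: December 30, 1997 + 5 days = January 4, 1998.
Tolling adds 8 days: January 4, 1998 + 8 days = January 12, 1998.
January 12, 1998 is a Monday and not a legal holiday, so no extension applies.

January 12, 1998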